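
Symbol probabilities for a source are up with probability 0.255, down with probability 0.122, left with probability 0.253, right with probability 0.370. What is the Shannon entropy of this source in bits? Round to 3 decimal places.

1.905 bits

H = −Σ pᵢ log₂ pᵢ.
−0.255·log₂(0.255) = 0.5027
−0.122·log₂(0.122) = 0.3703
−0.253·log₂(0.253) = 0.5016
−0.370·log₂(0.370) = 0.5307
Sum ≈ 1.9054 → 1.905 bits.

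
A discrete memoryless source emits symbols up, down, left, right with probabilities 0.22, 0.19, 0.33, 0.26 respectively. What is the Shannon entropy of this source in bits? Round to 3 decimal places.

H = −Σ pᵢ log₂ pᵢ.
−0.22·log₂(0.22) = 0.4806
−0.19·log₂(0.19) = 0.4552
−0.33·log₂(0.33) = 0.5278
−0.26·log₂(0.26) = 0.5053
Sum ≈ 1.9689 → 1.969 bits.

1.969 bits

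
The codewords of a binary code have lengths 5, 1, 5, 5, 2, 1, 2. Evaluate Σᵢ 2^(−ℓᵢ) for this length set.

With common denominator 2^5 = 32: Σ 2^(−ℓᵢ) = 1/32 + 16/32 + 1/32 + 1/32 + 8/32 + 16/32 + 8/32 = 51/32 = 1.59375.

1.59375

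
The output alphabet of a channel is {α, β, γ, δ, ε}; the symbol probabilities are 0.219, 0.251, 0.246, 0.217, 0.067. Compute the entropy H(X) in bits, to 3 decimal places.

2.218 bits

H = −Σ pᵢ log₂ pᵢ.
−0.219·log₂(0.219) = 0.4798
−0.251·log₂(0.251) = 0.5006
−0.246·log₂(0.246) = 0.4977
−0.217·log₂(0.217) = 0.4783
−0.067·log₂(0.067) = 0.2613
Sum ≈ 2.2177 → 2.218 bits.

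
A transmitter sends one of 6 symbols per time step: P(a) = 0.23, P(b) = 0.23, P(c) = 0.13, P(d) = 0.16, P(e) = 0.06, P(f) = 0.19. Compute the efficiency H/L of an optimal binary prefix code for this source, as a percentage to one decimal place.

Entropy H = −Σ p log₂ p ≈ 2.4798 bits.
Huffman merges: 3/50+13/100→19/100; 4/25+19/100→7/20; 19/100+23/100→21/50; 23/100+7/20→29/50; 21/50+29/50→1. L = 127/50 ≈ 2.5400.
Efficiency = H/L = 2.4798/2.5400 = 97.6%.

97.6%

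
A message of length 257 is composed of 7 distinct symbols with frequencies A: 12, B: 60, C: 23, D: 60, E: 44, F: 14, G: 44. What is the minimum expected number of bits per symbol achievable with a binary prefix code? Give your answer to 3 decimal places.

2.634 bits/symbol

Probabilities are the counts divided by 257.
Repeatedly combine the two least-probable nodes; the expected code length is the sum of the merged weights.
merge 12/257 + 14/257 → 26/257
merge 23/257 + 26/257 → 49/257
merge 44/257 + 44/257 → 88/257
merge 49/257 + 60/257 → 109/257
merge 60/257 + 88/257 → 148/257
merge 109/257 + 148/257 → 1
L = 26/257 + 49/257 + 88/257 + 109/257 + 148/257 + 1 = 677/257 ≈ 2.634 bits/symbol.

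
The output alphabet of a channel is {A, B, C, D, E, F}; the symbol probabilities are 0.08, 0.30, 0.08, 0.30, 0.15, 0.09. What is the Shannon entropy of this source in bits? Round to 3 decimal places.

H = −Σ pᵢ log₂ pᵢ.
−0.08·log₂(0.08) = 0.2915
−0.30·log₂(0.30) = 0.5211
−0.08·log₂(0.08) = 0.2915
−0.30·log₂(0.30) = 0.5211
−0.15·log₂(0.15) = 0.4105
−0.09·log₂(0.09) = 0.3127
Sum ≈ 2.3484 → 2.348 bits.

2.348 bits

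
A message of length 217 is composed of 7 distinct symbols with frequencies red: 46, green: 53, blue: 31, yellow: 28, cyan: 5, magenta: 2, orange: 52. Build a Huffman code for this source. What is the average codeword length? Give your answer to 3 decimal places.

Probabilities are the counts divided by 217.
Repeatedly combine the two least-probable nodes; the expected code length is the sum of the merged weights.
merge 2/217 + 5/217 → 1/31
merge 1/31 + 4/31 → 5/31
merge 1/7 + 5/31 → 66/217
merge 46/217 + 52/217 → 14/31
merge 53/217 + 66/217 → 17/31
merge 14/31 + 17/31 → 1
L = 1/31 + 5/31 + 66/217 + 14/31 + 17/31 + 1 = 542/217 ≈ 2.498 bits/symbol.

2.498 bits/symbol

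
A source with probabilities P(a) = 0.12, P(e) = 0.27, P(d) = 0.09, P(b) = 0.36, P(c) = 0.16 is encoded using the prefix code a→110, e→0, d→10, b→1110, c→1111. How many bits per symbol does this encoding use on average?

L̄ = Σ pᵢ·ℓᵢ = 0.12·3 + 0.27·1 + 0.09·2 + 0.36·4 + 0.16·4 = 2.89 bits/symbol.

2.89 bits/symbol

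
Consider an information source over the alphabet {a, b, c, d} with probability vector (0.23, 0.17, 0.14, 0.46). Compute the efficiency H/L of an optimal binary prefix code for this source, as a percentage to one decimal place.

Entropy H = −Σ p log₂ p ≈ 1.8347 bits.
Huffman merges: 7/50+17/100→31/100; 23/100+31/100→27/50; 23/50+27/50→1. L = 37/20 ≈ 1.8500.
Efficiency = H/L = 1.8347/1.8500 = 99.2%.

99.2%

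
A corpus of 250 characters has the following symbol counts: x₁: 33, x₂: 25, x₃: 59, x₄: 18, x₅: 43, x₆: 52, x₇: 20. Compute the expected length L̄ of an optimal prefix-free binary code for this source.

2.708 bits/symbol

Probabilities are the counts divided by 250.
Repeatedly combine the two least-probable nodes; the expected code length is the sum of the merged weights.
merge 9/125 + 2/25 → 19/125
merge 1/10 + 33/250 → 29/125
merge 19/125 + 43/250 → 81/250
merge 26/125 + 29/125 → 11/25
merge 59/250 + 81/250 → 14/25
merge 11/25 + 14/25 → 1
L = 19/125 + 29/125 + 81/250 + 11/25 + 14/25 + 1 = 677/250 = 2.708 bits/symbol.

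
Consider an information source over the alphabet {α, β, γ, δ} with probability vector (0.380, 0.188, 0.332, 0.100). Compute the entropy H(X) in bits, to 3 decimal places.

1.844 bits

H = −Σ pᵢ log₂ pᵢ.
−0.380·log₂(0.380) = 0.5305
−0.188·log₂(0.188) = 0.4533
−0.332·log₂(0.332) = 0.5281
−0.100·log₂(0.100) = 0.3322
Sum ≈ 1.8441 → 1.844 bits.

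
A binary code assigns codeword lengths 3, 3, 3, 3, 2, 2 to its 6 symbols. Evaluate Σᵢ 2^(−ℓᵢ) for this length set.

1

With common denominator 2^3 = 8: Σ 2^(−ℓᵢ) = 1/8 + 1/8 + 1/8 + 1/8 + 2/8 + 2/8 = 8/8 = 1.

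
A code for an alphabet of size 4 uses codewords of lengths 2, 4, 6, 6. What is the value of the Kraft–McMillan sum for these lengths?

With common denominator 2^6 = 64: Σ 2^(−ℓᵢ) = 16/64 + 4/64 + 1/64 + 1/64 = 22/64 = 0.34375.

0.34375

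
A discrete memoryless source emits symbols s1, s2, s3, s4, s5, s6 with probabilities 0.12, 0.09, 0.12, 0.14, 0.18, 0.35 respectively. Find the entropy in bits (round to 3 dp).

2.419 bits

H = −Σ pᵢ log₂ pᵢ.
−0.12·log₂(0.12) = 0.3671
−0.09·log₂(0.09) = 0.3127
−0.12·log₂(0.12) = 0.3671
−0.14·log₂(0.14) = 0.3971
−0.18·log₂(0.18) = 0.4453
−0.35·log₂(0.35) = 0.5301
Sum ≈ 2.4193 → 2.419 bits.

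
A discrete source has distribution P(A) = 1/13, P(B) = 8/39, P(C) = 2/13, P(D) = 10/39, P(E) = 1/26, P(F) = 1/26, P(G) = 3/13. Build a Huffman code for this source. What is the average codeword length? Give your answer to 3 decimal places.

Repeatedly combine the two least-probable nodes; the expected code length is the sum of the merged weights.
merge 1/26 + 1/26 → 1/13
merge 1/13 + 1/13 → 2/13
merge 2/13 + 2/13 → 4/13
merge 8/39 + 3/13 → 17/39
merge 10/39 + 4/13 → 22/39
merge 17/39 + 22/39 → 1
L = 1/13 + 2/13 + 4/13 + 17/39 + 22/39 + 1 = 33/13 ≈ 2.538 bits/symbol.

2.538 bits/symbol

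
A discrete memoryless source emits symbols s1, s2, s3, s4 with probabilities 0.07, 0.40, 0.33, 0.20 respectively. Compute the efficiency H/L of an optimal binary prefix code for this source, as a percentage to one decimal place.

Entropy H = −Σ p log₂ p ≈ 1.7895 bits.
Huffman merges: 7/100+1/5→27/100; 27/100+33/100→3/5; 2/5+3/5→1. L = 187/100 ≈ 1.8700.
Efficiency = H/L = 1.7895/1.8700 = 95.7%.

95.7%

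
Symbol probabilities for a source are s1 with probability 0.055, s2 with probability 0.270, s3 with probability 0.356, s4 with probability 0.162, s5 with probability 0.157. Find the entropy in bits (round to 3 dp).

2.115 bits

H = −Σ pᵢ log₂ pᵢ.
−0.055·log₂(0.055) = 0.2301
−0.270·log₂(0.270) = 0.5100
−0.356·log₂(0.356) = 0.5305
−0.162·log₂(0.162) = 0.4254
−0.157·log₂(0.157) = 0.4194
Sum ≈ 2.1154 → 2.115 bits.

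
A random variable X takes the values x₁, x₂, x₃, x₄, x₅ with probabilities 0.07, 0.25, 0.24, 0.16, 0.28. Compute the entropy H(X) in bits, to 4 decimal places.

2.1999 bits

H = −Σ pᵢ log₂ pᵢ.
−0.07·log₂(0.07) = 0.2686
−0.25·log₂(0.25) = 0.5000
−0.24·log₂(0.24) = 0.4941
−0.16·log₂(0.16) = 0.4230
−0.28·log₂(0.28) = 0.5142
Sum ≈ 2.1999 → 2.1999 bits.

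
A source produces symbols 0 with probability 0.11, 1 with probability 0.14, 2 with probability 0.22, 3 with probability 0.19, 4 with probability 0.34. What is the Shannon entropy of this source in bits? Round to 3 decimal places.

H = −Σ pᵢ log₂ pᵢ.
−0.11·log₂(0.11) = 0.3503
−0.14·log₂(0.14) = 0.3971
−0.22·log₂(0.22) = 0.4806
−0.19·log₂(0.19) = 0.4552
−0.34·log₂(0.34) = 0.5292
Sum ≈ 2.2124 → 2.212 bits.

2.212 bits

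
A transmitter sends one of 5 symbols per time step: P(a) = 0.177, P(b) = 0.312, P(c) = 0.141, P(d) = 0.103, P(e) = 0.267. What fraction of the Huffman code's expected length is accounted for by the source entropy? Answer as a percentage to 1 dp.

Entropy H = −Σ p log₂ p ≈ 2.2114 bits.
Huffman merges: 103/1000+141/1000→61/250; 177/1000+61/250→421/1000; 267/1000+39/125→579/1000; 421/1000+579/1000→1. L = 561/250 ≈ 2.2440.
Efficiency = H/L = 2.2114/2.2440 = 98.5%.

98.5%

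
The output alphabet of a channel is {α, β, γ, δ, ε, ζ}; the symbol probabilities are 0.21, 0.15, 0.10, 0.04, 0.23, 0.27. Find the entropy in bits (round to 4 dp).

2.3990 bits

H = −Σ pᵢ log₂ pᵢ.
−0.21·log₂(0.21) = 0.4728
−0.15·log₂(0.15) = 0.4105
−0.10·log₂(0.10) = 0.3322
−0.04·log₂(0.04) = 0.1858
−0.23·log₂(0.23) = 0.4877
−0.27·log₂(0.27) = 0.5100
Sum ≈ 2.3990 → 2.3990 bits.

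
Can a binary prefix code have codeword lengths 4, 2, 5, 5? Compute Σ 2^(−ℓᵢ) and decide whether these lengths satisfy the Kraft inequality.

With common denominator 2^5 = 32: Σ 2^(−ℓᵢ) = 2/32 + 8/32 + 1/32 + 1/32 = 12/32 = 0.375.
Kraft's inequality requires Σ ≤ 1; here Σ = 0.375 ≤ 1, so such a prefix code exists.

0.375; yes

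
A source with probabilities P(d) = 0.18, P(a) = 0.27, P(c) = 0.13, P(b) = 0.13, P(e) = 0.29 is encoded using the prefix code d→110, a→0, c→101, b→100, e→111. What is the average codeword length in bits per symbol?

2.46 bits/symbol

L̄ = Σ pᵢ·ℓᵢ = 0.18·3 + 0.27·1 + 0.13·3 + 0.13·3 + 0.29·3 = 2.46 bits/symbol.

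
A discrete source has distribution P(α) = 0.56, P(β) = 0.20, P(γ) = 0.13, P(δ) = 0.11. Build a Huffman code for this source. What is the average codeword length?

Repeatedly combine the two least-probable nodes; the expected code length is the sum of the merged weights.
merge 11/100 + 13/100 → 6/25
merge 1/5 + 6/25 → 11/25
merge 11/25 + 14/25 → 1
L = 6/25 + 11/25 + 1 = 42/25 = 1.68 bits/symbol.

1.68 bits/symbol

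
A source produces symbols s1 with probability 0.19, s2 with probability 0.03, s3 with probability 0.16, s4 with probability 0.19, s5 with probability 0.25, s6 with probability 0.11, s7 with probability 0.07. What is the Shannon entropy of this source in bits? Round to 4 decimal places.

2.6041 bits

H = −Σ pᵢ log₂ pᵢ.
−0.19·log₂(0.19) = 0.4552
−0.03·log₂(0.03) = 0.1518
−0.16·log₂(0.16) = 0.4230
−0.19·log₂(0.19) = 0.4552
−0.25·log₂(0.25) = 0.5000
−0.11·log₂(0.11) = 0.3503
−0.07·log₂(0.07) = 0.2686
Sum ≈ 2.6041 → 2.6041 bits.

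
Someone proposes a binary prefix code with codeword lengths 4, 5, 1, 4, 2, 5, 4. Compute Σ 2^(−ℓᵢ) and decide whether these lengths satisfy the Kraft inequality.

1; yes

With common denominator 2^5 = 32: Σ 2^(−ℓᵢ) = 2/32 + 1/32 + 16/32 + 2/32 + 8/32 + 1/32 + 2/32 = 32/32 = 1.
Kraft's inequality requires Σ ≤ 1; here Σ = 1 ≤ 1, so such a prefix code exists.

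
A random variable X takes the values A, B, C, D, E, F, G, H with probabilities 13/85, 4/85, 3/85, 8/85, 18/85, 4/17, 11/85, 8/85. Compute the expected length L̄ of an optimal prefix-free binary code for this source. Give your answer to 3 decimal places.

Repeatedly combine the two least-probable nodes; the expected code length is the sum of the merged weights.
merge 3/85 + 4/85 → 7/85
merge 7/85 + 8/85 → 3/17
merge 8/85 + 11/85 → 19/85
merge 13/85 + 3/17 → 28/85
merge 18/85 + 19/85 → 37/85
merge 4/17 + 28/85 → 48/85
merge 37/85 + 48/85 → 1
L = 7/85 + 3/17 + 19/85 + 28/85 + 37/85 + 48/85 + 1 = 239/85 ≈ 2.812 bits/symbol.

2.812 bits/symbol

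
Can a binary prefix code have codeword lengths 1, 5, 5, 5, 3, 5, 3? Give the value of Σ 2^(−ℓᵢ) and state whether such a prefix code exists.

With common denominator 2^5 = 32: Σ 2^(−ℓᵢ) = 16/32 + 1/32 + 1/32 + 1/32 + 4/32 + 1/32 + 4/32 = 28/32 = 0.875.
Kraft's inequality requires Σ ≤ 1; here Σ = 0.875 ≤ 1, so such a prefix code exists.

0.875; yes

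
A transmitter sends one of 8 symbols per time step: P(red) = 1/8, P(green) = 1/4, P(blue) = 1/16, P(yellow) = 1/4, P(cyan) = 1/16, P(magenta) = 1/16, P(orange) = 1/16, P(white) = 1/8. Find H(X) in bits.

2.75 bits

Each probability is a power of 1/2, so log₂(1/p) is an integer.
H = Σ p·log₂(1/p) = 1/8·3 + 1/4·2 + 1/16·4 + 1/4·2 + 1/16·4 + 1/16·4 + 1/16·4 + 1/8·3 = 2.75 bits.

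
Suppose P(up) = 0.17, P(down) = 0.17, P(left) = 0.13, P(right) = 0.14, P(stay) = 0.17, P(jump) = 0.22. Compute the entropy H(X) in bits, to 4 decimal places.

H = −Σ pᵢ log₂ pᵢ.
−0.17·log₂(0.17) = 0.4346
−0.17·log₂(0.17) = 0.4346
−0.13·log₂(0.13) = 0.3826
−0.14·log₂(0.14) = 0.3971
−0.17·log₂(0.17) = 0.4346
−0.22·log₂(0.22) = 0.4806
Sum ≈ 2.5641 → 2.5641 bits.

2.5641 bits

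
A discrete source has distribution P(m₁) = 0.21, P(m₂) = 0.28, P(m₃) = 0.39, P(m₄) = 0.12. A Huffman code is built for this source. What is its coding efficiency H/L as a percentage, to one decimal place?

97.1%

Entropy H = −Σ p log₂ p ≈ 1.8839 bits.
Huffman merges: 3/25+21/100→33/100; 7/25+33/100→61/100; 39/100+61/100→1. L = 97/50 ≈ 1.9400.
Efficiency = H/L = 1.8839/1.9400 = 97.1%.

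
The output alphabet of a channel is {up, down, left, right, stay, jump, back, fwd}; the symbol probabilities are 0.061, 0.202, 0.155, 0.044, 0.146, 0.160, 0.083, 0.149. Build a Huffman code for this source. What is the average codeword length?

2.903 bits/symbol

Repeatedly combine the two least-probable nodes; the expected code length is the sum of the merged weights.
merge 11/250 + 61/1000 → 21/200
merge 83/1000 + 21/200 → 47/250
merge 73/500 + 149/1000 → 59/200
merge 31/200 + 4/25 → 63/200
merge 47/250 + 101/500 → 39/100
merge 59/200 + 63/200 → 61/100
merge 39/100 + 61/100 → 1
L = 21/200 + 47/250 + 59/200 + 63/200 + 39/100 + 61/100 + 1 = 2903/1000 = 2.903 bits/symbol.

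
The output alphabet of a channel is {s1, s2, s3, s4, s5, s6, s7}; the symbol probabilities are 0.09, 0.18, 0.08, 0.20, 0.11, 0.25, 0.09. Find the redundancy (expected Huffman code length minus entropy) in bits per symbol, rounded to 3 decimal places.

Entropy H = −Σ p log₂ p ≈ 2.6768 bits.
Huffman merges: 2/25+9/100→17/100; 9/100+11/100→1/5; 17/100+9/50→7/20; 1/5+1/5→2/5; 1/4+7/20→3/5; 2/5+3/5→1. L = 68/25 ≈ 2.7200.
L − H = 2.7200 − 2.6768 = 0.043 bits.

0.043 bits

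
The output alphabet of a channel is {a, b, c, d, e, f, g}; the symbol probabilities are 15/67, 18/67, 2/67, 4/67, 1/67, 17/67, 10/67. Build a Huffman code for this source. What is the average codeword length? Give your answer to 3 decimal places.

Repeatedly combine the two least-probable nodes; the expected code length is the sum of the merged weights.
merge 1/67 + 2/67 → 3/67
merge 3/67 + 4/67 → 7/67
merge 7/67 + 10/67 → 17/67
merge 15/67 + 17/67 → 32/67
merge 17/67 + 18/67 → 35/67
merge 32/67 + 35/67 → 1
L = 3/67 + 7/67 + 17/67 + 32/67 + 35/67 + 1 = 161/67 ≈ 2.403 bits/symbol.

2.403 bits/symbol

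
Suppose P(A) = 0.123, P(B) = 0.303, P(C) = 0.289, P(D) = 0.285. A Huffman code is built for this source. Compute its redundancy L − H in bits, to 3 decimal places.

Entropy H = −Σ p log₂ p ≈ 1.9275 bits.
Huffman merges: 123/1000+57/200→51/125; 289/1000+303/1000→74/125; 51/125+74/125→1. L = 2 ≈ 2.0000.
L − H = 2.0000 − 1.9275 = 0.073 bits.

0.073 bits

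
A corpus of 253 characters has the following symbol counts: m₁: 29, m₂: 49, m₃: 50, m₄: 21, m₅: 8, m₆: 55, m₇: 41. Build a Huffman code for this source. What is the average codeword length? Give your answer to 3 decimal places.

Probabilities are the counts divided by 253.
Repeatedly combine the two least-probable nodes; the expected code length is the sum of the merged weights.
merge 8/253 + 21/253 → 29/253
merge 29/253 + 29/253 → 58/253
merge 41/253 + 49/253 → 90/253
merge 50/253 + 5/23 → 105/253
merge 58/253 + 90/253 → 148/253
merge 105/253 + 148/253 → 1
L = 29/253 + 58/253 + 90/253 + 105/253 + 148/253 + 1 = 683/253 ≈ 2.700 bits/symbol.

2.700 bits/symbol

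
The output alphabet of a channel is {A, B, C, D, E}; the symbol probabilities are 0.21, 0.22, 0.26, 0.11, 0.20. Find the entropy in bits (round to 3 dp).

H = −Σ pᵢ log₂ pᵢ.
−0.21·log₂(0.21) = 0.4728
−0.22·log₂(0.22) = 0.4806
−0.26·log₂(0.26) = 0.5053
−0.11·log₂(0.11) = 0.3503
−0.20·log₂(0.20) = 0.4644
Sum ≈ 2.2734 → 2.273 bits.

2.273 bits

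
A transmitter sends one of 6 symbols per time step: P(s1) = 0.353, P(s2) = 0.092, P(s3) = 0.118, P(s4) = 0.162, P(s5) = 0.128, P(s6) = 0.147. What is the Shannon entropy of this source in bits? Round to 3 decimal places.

2.422 bits

H = −Σ pᵢ log₂ pᵢ.
−0.353·log₂(0.353) = 0.5303
−0.092·log₂(0.092) = 0.3167
−0.118·log₂(0.118) = 0.3638
−0.162·log₂(0.162) = 0.4254
−0.128·log₂(0.128) = 0.3796
−0.147·log₂(0.147) = 0.4066
Sum ≈ 2.4224 → 2.422 bits.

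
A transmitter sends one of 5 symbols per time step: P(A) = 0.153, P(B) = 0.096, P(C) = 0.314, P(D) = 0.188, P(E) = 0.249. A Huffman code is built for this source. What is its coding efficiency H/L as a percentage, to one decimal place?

Entropy H = −Σ p log₂ p ≈ 2.2164 bits.
Huffman merges: 12/125+153/1000→249/1000; 47/250+249/1000→437/1000; 249/1000+157/500→563/1000; 437/1000+563/1000→1. L = 2249/1000 ≈ 2.2490.
Efficiency = H/L = 2.2164/2.2490 = 98.6%.

98.6%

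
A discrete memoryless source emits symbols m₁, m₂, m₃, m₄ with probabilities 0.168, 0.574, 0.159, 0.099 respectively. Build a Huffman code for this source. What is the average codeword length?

1.684 bits/symbol

Repeatedly combine the two least-probable nodes; the expected code length is the sum of the merged weights.
merge 99/1000 + 159/1000 → 129/500
merge 21/125 + 129/500 → 213/500
merge 213/500 + 287/500 → 1
L = 129/500 + 213/500 + 1 = 421/250 = 1.684 bits/symbol.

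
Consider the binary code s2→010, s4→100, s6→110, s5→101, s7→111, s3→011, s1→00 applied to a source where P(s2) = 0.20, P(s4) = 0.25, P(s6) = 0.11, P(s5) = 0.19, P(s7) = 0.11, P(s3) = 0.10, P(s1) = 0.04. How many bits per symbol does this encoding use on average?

2.96 bits/symbol

L̄ = Σ pᵢ·ℓᵢ = 0.20·3 + 0.25·3 + 0.11·3 + 0.19·3 + 0.11·3 + 0.10·3 + 0.04·2 = 2.96 bits/symbol.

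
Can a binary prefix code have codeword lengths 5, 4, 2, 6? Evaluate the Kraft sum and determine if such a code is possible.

0.359375; yes

With common denominator 2^6 = 64: Σ 2^(−ℓᵢ) = 2/64 + 4/64 + 16/64 + 1/64 = 23/64 = 0.359375.
Kraft's inequality requires Σ ≤ 1; here Σ = 0.359375 ≤ 1, so such a prefix code exists.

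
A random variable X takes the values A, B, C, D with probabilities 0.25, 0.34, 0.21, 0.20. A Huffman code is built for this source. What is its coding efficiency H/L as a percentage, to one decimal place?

98.3%

Entropy H = −Σ p log₂ p ≈ 1.9664 bits.
Huffman merges: 1/5+21/100→41/100; 1/4+17/50→59/100; 41/100+59/100→1. L = 2 ≈ 2.0000.
Efficiency = H/L = 1.9664/2.0000 = 98.3%.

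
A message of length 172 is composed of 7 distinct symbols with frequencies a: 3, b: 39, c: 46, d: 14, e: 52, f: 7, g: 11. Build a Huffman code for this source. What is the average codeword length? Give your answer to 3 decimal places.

Probabilities are the counts divided by 172.
Repeatedly combine the two least-probable nodes; the expected code length is the sum of the merged weights.
merge 3/172 + 7/172 → 5/86
merge 5/86 + 11/172 → 21/172
merge 7/86 + 21/172 → 35/172
merge 35/172 + 39/172 → 37/86
merge 23/86 + 13/43 → 49/86
merge 37/86 + 49/86 → 1
L = 5/86 + 21/172 + 35/172 + 37/86 + 49/86 + 1 = 205/86 ≈ 2.384 bits/symbol.

2.384 bits/symbol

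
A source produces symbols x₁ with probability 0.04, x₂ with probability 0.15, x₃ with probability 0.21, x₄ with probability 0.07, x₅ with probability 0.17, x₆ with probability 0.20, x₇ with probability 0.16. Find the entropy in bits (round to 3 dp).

2.660 bits

H = −Σ pᵢ log₂ pᵢ.
−0.04·log₂(0.04) = 0.1858
−0.15·log₂(0.15) = 0.4105
−0.21·log₂(0.21) = 0.4728
−0.07·log₂(0.07) = 0.2686
−0.17·log₂(0.17) = 0.4346
−0.20·log₂(0.20) = 0.4644
−0.16·log₂(0.16) = 0.4230
Sum ≈ 2.6597 → 2.660 bits.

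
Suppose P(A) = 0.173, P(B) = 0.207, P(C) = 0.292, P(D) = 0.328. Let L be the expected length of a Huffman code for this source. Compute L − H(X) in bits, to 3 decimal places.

Entropy H = −Σ p log₂ p ≈ 1.9543 bits.
Huffman merges: 173/1000+207/1000→19/50; 73/250+41/125→31/50; 19/50+31/50→1. L = 2 ≈ 2.0000.
L − H = 2.0000 − 1.9543 = 0.046 bits.

0.046 bits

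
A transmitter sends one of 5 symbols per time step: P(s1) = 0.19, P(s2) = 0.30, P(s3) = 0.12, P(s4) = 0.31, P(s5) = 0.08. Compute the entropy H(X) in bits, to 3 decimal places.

2.159 bits

H = −Σ pᵢ log₂ pᵢ.
−0.19·log₂(0.19) = 0.4552
−0.30·log₂(0.30) = 0.5211
−0.12·log₂(0.12) = 0.3671
−0.31·log₂(0.31) = 0.5238
−0.08·log₂(0.08) = 0.2915
Sum ≈ 2.1587 → 2.159 bits.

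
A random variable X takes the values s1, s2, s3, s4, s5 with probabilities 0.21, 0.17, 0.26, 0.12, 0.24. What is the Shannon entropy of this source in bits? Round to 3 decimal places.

H = −Σ pᵢ log₂ pᵢ.
−0.21·log₂(0.21) = 0.4728
−0.17·log₂(0.17) = 0.4346
−0.26·log₂(0.26) = 0.5053
−0.12·log₂(0.12) = 0.3671
−0.24·log₂(0.24) = 0.4941
Sum ≈ 2.2739 → 2.274 bits.

2.274 bits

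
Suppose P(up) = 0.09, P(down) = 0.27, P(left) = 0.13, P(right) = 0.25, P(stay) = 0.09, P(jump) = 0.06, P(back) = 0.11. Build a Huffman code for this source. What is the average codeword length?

Repeatedly combine the two least-probable nodes; the expected code length is the sum of the merged weights.
merge 3/50 + 9/100 → 3/20
merge 9/100 + 11/100 → 1/5
merge 13/100 + 3/20 → 7/25
merge 1/5 + 1/4 → 9/20
merge 27/100 + 7/25 → 11/20
merge 9/20 + 11/20 → 1
L = 3/20 + 1/5 + 7/25 + 9/20 + 11/20 + 1 = 263/100 = 2.63 bits/symbol.

2.63 bits/symbol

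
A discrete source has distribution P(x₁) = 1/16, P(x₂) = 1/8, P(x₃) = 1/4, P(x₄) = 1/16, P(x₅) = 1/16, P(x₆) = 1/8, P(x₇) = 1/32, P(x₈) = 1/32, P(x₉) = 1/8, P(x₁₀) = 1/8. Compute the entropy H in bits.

3.0625 bits

Each probability is a power of 1/2, so log₂(1/p) is an integer.
H = Σ p·log₂(1/p) = 1/16·4 + 1/8·3 + 1/4·2 + 1/16·4 + 1/16·4 + 1/8·3 + 1/32·5 + 1/32·5 + 1/8·3 + 1/8·3 = 3.0625 bits.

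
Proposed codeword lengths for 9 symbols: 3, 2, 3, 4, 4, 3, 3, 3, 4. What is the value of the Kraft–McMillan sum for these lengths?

With common denominator 2^4 = 16: Σ 2^(−ℓᵢ) = 2/16 + 4/16 + 2/16 + 1/16 + 1/16 + 2/16 + 2/16 + 2/16 + 1/16 = 17/16 = 1.0625.

1.0625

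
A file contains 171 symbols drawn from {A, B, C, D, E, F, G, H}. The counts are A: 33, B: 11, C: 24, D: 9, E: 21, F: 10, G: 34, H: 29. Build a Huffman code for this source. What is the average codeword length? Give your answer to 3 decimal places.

Probabilities are the counts divided by 171.
Repeatedly combine the two least-probable nodes; the expected code length is the sum of the merged weights.
merge 1/19 + 10/171 → 1/9
merge 11/171 + 1/9 → 10/57
merge 7/57 + 8/57 → 5/19
merge 29/171 + 10/57 → 59/171
merge 11/57 + 34/171 → 67/171
merge 5/19 + 59/171 → 104/171
merge 67/171 + 104/171 → 1
L = 1/9 + 10/57 + 5/19 + 59/171 + 67/171 + 104/171 + 1 = 55/19 ≈ 2.895 bits/symbol.

2.895 bits/symbol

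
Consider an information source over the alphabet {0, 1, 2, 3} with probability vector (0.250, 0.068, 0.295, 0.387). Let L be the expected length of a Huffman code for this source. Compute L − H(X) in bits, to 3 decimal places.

Entropy H = −Σ p log₂ p ≈ 1.8133 bits.
Huffman merges: 17/250+1/4→159/500; 59/200+159/500→613/1000; 387/1000+613/1000→1. L = 1931/1000 ≈ 1.9310.
L − H = 1.9310 − 1.8133 = 0.118 bits.

0.118 bits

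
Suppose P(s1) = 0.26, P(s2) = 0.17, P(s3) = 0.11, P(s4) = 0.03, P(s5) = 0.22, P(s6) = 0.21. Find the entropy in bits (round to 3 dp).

2.395 bits

H = −Σ pᵢ log₂ pᵢ.
−0.26·log₂(0.26) = 0.5053
−0.17·log₂(0.17) = 0.4346
−0.11·log₂(0.11) = 0.3503
−0.03·log₂(0.03) = 0.1518
−0.22·log₂(0.22) = 0.4806
−0.21·log₂(0.21) = 0.4728
Sum ≈ 2.3953 → 2.395 bits.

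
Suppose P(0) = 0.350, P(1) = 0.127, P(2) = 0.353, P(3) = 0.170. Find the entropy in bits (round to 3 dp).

1.873 bits

H = −Σ pᵢ log₂ pᵢ.
−0.350·log₂(0.350) = 0.5301
−0.127·log₂(0.127) = 0.3781
−0.353·log₂(0.353) = 0.5303
−0.170·log₂(0.170) = 0.4346
Sum ≈ 1.8731 → 1.873 bits.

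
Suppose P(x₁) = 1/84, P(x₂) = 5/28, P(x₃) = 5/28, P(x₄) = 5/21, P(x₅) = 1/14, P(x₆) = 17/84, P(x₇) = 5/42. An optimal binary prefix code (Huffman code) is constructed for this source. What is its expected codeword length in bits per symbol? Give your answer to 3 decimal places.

2.643 bits/symbol

Repeatedly combine the two least-probable nodes; the expected code length is the sum of the merged weights.
merge 1/84 + 1/14 → 1/12
merge 1/12 + 5/42 → 17/84
merge 5/28 + 5/28 → 5/14
merge 17/84 + 17/84 → 17/42
merge 5/21 + 5/14 → 25/42
merge 17/42 + 25/42 → 1
L = 1/12 + 17/84 + 5/14 + 17/42 + 25/42 + 1 = 37/14 ≈ 2.643 bits/symbol.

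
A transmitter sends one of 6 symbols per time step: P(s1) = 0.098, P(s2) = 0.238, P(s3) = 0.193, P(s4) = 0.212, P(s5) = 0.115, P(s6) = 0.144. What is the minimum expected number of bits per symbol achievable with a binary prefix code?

2.55 bits/symbol

Repeatedly combine the two least-probable nodes; the expected code length is the sum of the merged weights.
merge 49/500 + 23/200 → 213/1000
merge 18/125 + 193/1000 → 337/1000
merge 53/250 + 213/1000 → 17/40
merge 119/500 + 337/1000 → 23/40
merge 17/40 + 23/40 → 1
L = 213/1000 + 337/1000 + 17/40 + 23/40 + 1 = 51/20 = 2.55 bits/symbol.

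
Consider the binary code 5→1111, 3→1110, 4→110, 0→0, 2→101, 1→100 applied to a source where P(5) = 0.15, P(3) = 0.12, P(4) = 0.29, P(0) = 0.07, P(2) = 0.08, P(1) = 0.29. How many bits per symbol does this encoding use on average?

3.13 bits/symbol

L̄ = Σ pᵢ·ℓᵢ = 0.15·4 + 0.12·4 + 0.29·3 + 0.07·1 + 0.08·3 + 0.29·3 = 3.13 bits/symbol.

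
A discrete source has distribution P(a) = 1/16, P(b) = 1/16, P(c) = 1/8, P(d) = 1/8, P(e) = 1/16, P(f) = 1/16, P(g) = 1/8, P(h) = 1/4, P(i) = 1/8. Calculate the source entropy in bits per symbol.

3 bits

Each probability is a power of 1/2, so log₂(1/p) is an integer.
H = Σ p·log₂(1/p) = 1/16·4 + 1/16·4 + 1/8·3 + 1/8·3 + 1/16·4 + 1/16·4 + 1/8·3 + 1/4·2 + 1/8·3 = 3 bits.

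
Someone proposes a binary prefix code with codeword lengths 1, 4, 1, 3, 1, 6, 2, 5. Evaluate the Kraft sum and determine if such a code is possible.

1.984375; no

With common denominator 2^6 = 64: Σ 2^(−ℓᵢ) = 32/64 + 4/64 + 32/64 + 8/64 + 32/64 + 1/64 + 16/64 + 2/64 = 127/64 = 1.984375.
Kraft's inequality requires Σ ≤ 1; here Σ = 1.984375 > 1, so no such prefix code exists.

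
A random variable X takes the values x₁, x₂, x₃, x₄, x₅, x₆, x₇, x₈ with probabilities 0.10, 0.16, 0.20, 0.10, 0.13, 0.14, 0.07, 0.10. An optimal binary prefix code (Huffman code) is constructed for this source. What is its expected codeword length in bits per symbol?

Repeatedly combine the two least-probable nodes; the expected code length is the sum of the merged weights.
merge 7/100 + 1/10 → 17/100
merge 1/10 + 1/10 → 1/5
merge 13/100 + 7/50 → 27/100
merge 4/25 + 17/100 → 33/100
merge 1/5 + 1/5 → 2/5
merge 27/100 + 33/100 → 3/5
merge 2/5 + 3/5 → 1
L = 17/100 + 1/5 + 27/100 + 33/100 + 2/5 + 3/5 + 1 = 297/100 = 2.97 bits/symbol.

2.97 bits/symbol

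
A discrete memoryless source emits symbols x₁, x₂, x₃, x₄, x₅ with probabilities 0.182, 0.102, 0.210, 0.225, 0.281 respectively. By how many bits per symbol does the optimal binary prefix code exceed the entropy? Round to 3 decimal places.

0.029 bits

Entropy H = −Σ p log₂ p ≈ 2.2549 bits.
Huffman merges: 51/500+91/500→71/250; 21/100+9/40→87/200; 281/1000+71/250→113/200; 87/200+113/200→1. L = 571/250 ≈ 2.2840.
L − H = 2.2840 − 2.2549 = 0.029 bits.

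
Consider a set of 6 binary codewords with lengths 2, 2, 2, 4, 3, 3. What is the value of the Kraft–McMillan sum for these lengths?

1.0625

With common denominator 2^4 = 16: Σ 2^(−ℓᵢ) = 4/16 + 4/16 + 4/16 + 1/16 + 2/16 + 2/16 = 17/16 = 1.0625.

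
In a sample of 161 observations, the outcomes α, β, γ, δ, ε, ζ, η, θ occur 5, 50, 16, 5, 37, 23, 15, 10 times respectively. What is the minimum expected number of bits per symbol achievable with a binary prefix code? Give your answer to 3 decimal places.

Probabilities are the counts divided by 161.
Repeatedly combine the two least-probable nodes; the expected code length is the sum of the merged weights.
merge 5/161 + 5/161 → 10/161
merge 10/161 + 10/161 → 20/161
merge 15/161 + 16/161 → 31/161
merge 20/161 + 1/7 → 43/161
merge 31/161 + 37/161 → 68/161
merge 43/161 + 50/161 → 93/161
merge 68/161 + 93/161 → 1
L = 10/161 + 20/161 + 31/161 + 43/161 + 68/161 + 93/161 + 1 = 426/161 ≈ 2.646 bits/symbol.

2.646 bits/symbol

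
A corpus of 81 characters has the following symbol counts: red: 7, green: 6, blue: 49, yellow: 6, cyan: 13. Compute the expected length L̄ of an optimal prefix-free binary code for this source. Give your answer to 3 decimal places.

1.778 bits/symbol

Probabilities are the counts divided by 81.
Repeatedly combine the two least-probable nodes; the expected code length is the sum of the merged weights.
merge 2/27 + 2/27 → 4/27
merge 7/81 + 4/27 → 19/81
merge 13/81 + 19/81 → 32/81
merge 32/81 + 49/81 → 1
L = 4/27 + 19/81 + 32/81 + 1 = 16/9 ≈ 1.778 bits/symbol.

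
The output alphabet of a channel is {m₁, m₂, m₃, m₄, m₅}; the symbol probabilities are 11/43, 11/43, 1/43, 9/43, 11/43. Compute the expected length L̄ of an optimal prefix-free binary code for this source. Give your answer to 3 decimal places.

2.233 bits/symbol

Repeatedly combine the two least-probable nodes; the expected code length is the sum of the merged weights.
merge 1/43 + 9/43 → 10/43
merge 10/43 + 11/43 → 21/43
merge 11/43 + 11/43 → 22/43
merge 21/43 + 22/43 → 1
L = 10/43 + 21/43 + 22/43 + 1 = 96/43 ≈ 2.233 bits/symbol.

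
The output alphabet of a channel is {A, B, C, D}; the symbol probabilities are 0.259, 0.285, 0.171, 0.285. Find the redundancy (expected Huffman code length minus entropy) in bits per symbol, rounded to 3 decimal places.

0.027 bits

Entropy H = −Σ p log₂ p ≈ 1.9727 bits.
Huffman merges: 171/1000+259/1000→43/100; 57/200+57/200→57/100; 43/100+57/100→1. L = 2 ≈ 2.0000.
L − H = 2.0000 − 1.9727 = 0.027 bits.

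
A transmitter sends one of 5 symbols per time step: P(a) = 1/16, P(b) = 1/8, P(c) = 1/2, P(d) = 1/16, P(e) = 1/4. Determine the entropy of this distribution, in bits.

Each probability is a power of 1/2, so log₂(1/p) is an integer.
H = Σ p·log₂(1/p) = 1/16·4 + 1/8·3 + 1/2·1 + 1/16·4 + 1/4·2 = 1.875 bits.

1.875 bits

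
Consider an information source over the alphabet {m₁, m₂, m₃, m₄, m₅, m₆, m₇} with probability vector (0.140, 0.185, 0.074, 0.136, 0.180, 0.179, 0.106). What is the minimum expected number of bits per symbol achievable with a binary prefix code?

2.815 bits/symbol

Repeatedly combine the two least-probable nodes; the expected code length is the sum of the merged weights.
merge 37/500 + 53/500 → 9/50
merge 17/125 + 7/50 → 69/250
merge 179/1000 + 9/50 → 359/1000
merge 9/50 + 37/200 → 73/200
merge 69/250 + 359/1000 → 127/200
merge 73/200 + 127/200 → 1
L = 9/50 + 69/250 + 359/1000 + 73/200 + 127/200 + 1 = 563/200 = 2.815 bits/symbol.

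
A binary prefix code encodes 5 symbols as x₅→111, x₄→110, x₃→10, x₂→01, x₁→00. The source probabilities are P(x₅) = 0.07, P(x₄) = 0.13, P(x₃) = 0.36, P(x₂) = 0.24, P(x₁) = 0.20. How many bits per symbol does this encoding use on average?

2.2 bits/symbol

L̄ = Σ pᵢ·ℓᵢ = 0.07·3 + 0.13·3 + 0.36·2 + 0.24·2 + 0.20·2 = 2.2 bits/symbol.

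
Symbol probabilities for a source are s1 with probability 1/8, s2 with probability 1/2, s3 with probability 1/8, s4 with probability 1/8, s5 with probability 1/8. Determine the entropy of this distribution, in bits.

2 bits

Each probability is a power of 1/2, so log₂(1/p) is an integer.
H = Σ p·log₂(1/p) = 1/8·3 + 1/2·1 + 1/8·3 + 1/8·3 + 1/8·3 = 2 bits.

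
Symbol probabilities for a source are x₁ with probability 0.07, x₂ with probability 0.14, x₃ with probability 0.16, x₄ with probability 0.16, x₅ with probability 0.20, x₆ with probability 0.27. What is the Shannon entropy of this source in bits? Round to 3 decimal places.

2.486 bits

H = −Σ pᵢ log₂ pᵢ.
−0.07·log₂(0.07) = 0.2686
−0.14·log₂(0.14) = 0.3971
−0.16·log₂(0.16) = 0.4230
−0.16·log₂(0.16) = 0.4230
−0.20·log₂(0.20) = 0.4644
−0.27·log₂(0.27) = 0.5100
Sum ≈ 2.4861 → 2.486 bits.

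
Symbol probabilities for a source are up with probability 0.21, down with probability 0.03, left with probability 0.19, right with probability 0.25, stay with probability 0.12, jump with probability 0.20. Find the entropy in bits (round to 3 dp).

2.411 bits

H = −Σ pᵢ log₂ pᵢ.
−0.21·log₂(0.21) = 0.4728
−0.03·log₂(0.03) = 0.1518
−0.19·log₂(0.19) = 0.4552
−0.25·log₂(0.25) = 0.5000
−0.12·log₂(0.12) = 0.3671
−0.20·log₂(0.20) = 0.4644
Sum ≈ 2.4113 → 2.411 bits.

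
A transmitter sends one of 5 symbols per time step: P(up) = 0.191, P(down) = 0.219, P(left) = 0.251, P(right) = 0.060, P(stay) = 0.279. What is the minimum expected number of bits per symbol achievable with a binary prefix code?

Repeatedly combine the two least-probable nodes; the expected code length is the sum of the merged weights.
merge 3/50 + 191/1000 → 251/1000
merge 219/1000 + 251/1000 → 47/100
merge 251/1000 + 279/1000 → 53/100
merge 47/100 + 53/100 → 1
L = 251/1000 + 47/100 + 53/100 + 1 = 2251/1000 = 2.251 bits/symbol.

2.251 bits/symbol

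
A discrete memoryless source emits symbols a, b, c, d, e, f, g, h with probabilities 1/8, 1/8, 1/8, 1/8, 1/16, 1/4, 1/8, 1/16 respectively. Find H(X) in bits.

2.875 bits

Each probability is a power of 1/2, so log₂(1/p) is an integer.
H = Σ p·log₂(1/p) = 1/8·3 + 1/8·3 + 1/8·3 + 1/8·3 + 1/16·4 + 1/4·2 + 1/8·3 + 1/16·4 = 2.875 bits.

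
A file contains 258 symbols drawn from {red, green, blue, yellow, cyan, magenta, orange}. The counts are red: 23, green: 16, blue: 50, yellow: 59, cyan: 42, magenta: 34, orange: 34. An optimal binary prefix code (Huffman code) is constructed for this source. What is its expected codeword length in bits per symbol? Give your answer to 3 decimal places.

2.729 bits/symbol

Probabilities are the counts divided by 258.
Repeatedly combine the two least-probable nodes; the expected code length is the sum of the merged weights.
merge 8/129 + 23/258 → 13/86
merge 17/129 + 17/129 → 34/129
merge 13/86 + 7/43 → 27/86
merge 25/129 + 59/258 → 109/258
merge 34/129 + 27/86 → 149/258
merge 109/258 + 149/258 → 1
L = 13/86 + 34/129 + 27/86 + 109/258 + 149/258 + 1 = 352/129 ≈ 2.729 bits/symbol.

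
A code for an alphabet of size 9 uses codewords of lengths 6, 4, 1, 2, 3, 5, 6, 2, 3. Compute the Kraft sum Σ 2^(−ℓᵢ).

With common denominator 2^6 = 64: Σ 2^(−ℓᵢ) = 1/64 + 4/64 + 32/64 + 16/64 + 8/64 + 2/64 + 1/64 + 16/64 + 8/64 = 88/64 = 1.375.

1.375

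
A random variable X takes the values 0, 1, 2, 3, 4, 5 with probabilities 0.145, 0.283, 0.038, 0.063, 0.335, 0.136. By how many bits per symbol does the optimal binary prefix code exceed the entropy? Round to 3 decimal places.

Entropy H = −Σ p log₂ p ≈ 2.2699 bits.
Huffman merges: 19/500+63/1000→101/1000; 101/1000+17/125→237/1000; 29/200+237/1000→191/500; 283/1000+67/200→309/500; 191/500+309/500→1. L = 1169/500 ≈ 2.3380.
L − H = 2.3380 − 2.2699 = 0.068 bits.

0.068 bits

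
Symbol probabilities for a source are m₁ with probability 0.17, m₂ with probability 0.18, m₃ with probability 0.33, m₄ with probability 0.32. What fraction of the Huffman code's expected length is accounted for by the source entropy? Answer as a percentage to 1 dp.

Entropy H = −Σ p log₂ p ≈ 1.9338 bits.
Huffman merges: 17/100+9/50→7/20; 8/25+33/100→13/20; 7/20+13/20→1. L = 2 ≈ 2.0000.
Efficiency = H/L = 1.9338/2.0000 = 96.7%.

96.7%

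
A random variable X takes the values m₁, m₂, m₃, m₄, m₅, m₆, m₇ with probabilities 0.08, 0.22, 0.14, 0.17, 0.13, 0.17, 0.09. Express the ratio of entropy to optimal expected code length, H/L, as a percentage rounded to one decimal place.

98.3%

Entropy H = −Σ p log₂ p ≈ 2.7337 bits.
Huffman merges: 2/25+9/100→17/100; 13/100+7/50→27/100; 17/100+17/100→17/50; 17/100+11/50→39/100; 27/100+17/50→61/100; 39/100+61/100→1. L = 139/50 ≈ 2.7800.
Efficiency = H/L = 2.7337/2.7800 = 98.3%.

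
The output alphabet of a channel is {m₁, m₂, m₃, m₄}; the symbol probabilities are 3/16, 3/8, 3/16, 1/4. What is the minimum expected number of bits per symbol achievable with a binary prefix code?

Repeatedly combine the two least-probable nodes; the expected code length is the sum of the merged weights.
merge 3/16 + 3/16 → 3/8
merge 1/4 + 3/8 → 5/8
merge 3/8 + 5/8 → 1
L = 3/8 + 5/8 + 1 = 2 bits/symbol.

2 bits/symbol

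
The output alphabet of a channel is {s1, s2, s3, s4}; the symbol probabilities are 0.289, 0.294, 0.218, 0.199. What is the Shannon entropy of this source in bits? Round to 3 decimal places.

H = −Σ pᵢ log₂ pᵢ.
−0.289·log₂(0.289) = 0.5176
−0.294·log₂(0.294) = 0.5192
−0.218·log₂(0.218) = 0.4791
−0.199·log₂(0.199) = 0.4635
Sum ≈ 1.9794 → 1.979 bits.

1.979 bits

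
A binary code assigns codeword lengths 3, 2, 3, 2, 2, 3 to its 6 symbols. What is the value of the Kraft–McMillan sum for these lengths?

With common denominator 2^3 = 8: Σ 2^(−ℓᵢ) = 1/8 + 2/8 + 1/8 + 2/8 + 2/8 + 1/8 = 9/8 = 1.125.

1.125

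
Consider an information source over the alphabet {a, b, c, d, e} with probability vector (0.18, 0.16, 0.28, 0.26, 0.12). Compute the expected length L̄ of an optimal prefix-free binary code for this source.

2.28 bits/symbol

Repeatedly combine the two least-probable nodes; the expected code length is the sum of the merged weights.
merge 3/25 + 4/25 → 7/25
merge 9/50 + 13/50 → 11/25
merge 7/25 + 7/25 → 14/25
merge 11/25 + 14/25 → 1
L = 7/25 + 11/25 + 14/25 + 1 = 57/25 = 2.28 bits/symbol.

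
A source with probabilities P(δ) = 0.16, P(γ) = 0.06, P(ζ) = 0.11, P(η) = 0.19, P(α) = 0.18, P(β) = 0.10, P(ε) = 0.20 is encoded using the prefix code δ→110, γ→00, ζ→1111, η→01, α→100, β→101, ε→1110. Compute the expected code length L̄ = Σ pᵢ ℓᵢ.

L̄ = Σ pᵢ·ℓᵢ = 0.16·3 + 0.06·2 + 0.11·4 + 0.19·2 + 0.18·3 + 0.10·3 + 0.20·4 = 3.06 bits/symbol.

3.06 bits/symbol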